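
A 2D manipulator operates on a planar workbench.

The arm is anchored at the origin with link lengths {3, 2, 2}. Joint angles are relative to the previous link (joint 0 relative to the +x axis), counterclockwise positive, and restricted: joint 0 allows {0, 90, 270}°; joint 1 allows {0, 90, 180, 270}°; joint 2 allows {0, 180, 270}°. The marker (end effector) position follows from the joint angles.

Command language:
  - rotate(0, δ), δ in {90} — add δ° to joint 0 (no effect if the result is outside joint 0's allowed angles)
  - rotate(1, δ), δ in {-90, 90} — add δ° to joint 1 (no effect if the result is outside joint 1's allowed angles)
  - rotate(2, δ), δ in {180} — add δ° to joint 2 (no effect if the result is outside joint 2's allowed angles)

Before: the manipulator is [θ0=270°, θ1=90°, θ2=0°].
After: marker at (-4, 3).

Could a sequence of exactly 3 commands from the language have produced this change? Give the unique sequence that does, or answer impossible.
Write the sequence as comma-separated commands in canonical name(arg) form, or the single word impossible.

rotate(0, 90), rotate(0, 90), rotate(0, 90)

initial: [θ0=270°, θ1=90°, θ2=0°]
1. rotate(0, 90) → [θ0=0°, θ1=90°, θ2=0°]
2. rotate(0, 90) → [θ0=90°, θ1=90°, θ2=0°]
3. rotate(0, 90) → [θ0=90°, θ1=90°, θ2=0°]
no other 3-command option fits: unique.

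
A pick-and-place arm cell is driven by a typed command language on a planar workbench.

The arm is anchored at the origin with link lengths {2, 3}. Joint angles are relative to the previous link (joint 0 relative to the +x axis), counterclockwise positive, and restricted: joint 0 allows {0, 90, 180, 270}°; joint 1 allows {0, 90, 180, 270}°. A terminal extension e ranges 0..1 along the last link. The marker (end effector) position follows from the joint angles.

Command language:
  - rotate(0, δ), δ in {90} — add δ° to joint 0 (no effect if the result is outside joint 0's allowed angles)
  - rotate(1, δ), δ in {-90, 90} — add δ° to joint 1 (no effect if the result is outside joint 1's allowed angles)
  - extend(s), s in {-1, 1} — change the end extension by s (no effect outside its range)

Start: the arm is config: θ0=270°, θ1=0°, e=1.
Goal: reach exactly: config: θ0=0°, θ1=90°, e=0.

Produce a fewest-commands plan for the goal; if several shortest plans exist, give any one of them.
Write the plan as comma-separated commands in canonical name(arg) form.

rotate(0, 90), extend(-1), rotate(1, 90)

initial: config: θ0=270°, θ1=0°, e=1
step 1 (rotate(0, 90)): config: θ0=0°, θ1=0°, e=1
step 2 (extend(-1)): config: θ0=0°, θ1=0°, e=0
step 3 (rotate(1, 90)): config: θ0=0°, θ1=90°, e=0
nothing shorter than 3 reaches the goal.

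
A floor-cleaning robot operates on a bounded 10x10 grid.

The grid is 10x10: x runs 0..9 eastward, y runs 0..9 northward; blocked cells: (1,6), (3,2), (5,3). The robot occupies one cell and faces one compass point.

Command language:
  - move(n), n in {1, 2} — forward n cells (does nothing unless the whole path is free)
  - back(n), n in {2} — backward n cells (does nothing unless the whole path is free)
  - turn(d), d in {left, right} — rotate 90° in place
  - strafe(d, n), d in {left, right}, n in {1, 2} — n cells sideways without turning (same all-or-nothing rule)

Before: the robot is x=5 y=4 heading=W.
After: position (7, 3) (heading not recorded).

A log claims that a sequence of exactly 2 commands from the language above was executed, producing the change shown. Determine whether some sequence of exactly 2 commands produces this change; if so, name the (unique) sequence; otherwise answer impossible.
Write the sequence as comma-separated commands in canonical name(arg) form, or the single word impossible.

back(2), strafe(left, 1)

key: running strafe(left, 1) before back(2) would end elsewhere — order is forced
start: x=5 y=4 heading=W
step 1 (back(2)): x=7 y=4 heading=W
step 2 (strafe(left, 1)): x=7 y=3 heading=W
no other 2-command option fits: unique.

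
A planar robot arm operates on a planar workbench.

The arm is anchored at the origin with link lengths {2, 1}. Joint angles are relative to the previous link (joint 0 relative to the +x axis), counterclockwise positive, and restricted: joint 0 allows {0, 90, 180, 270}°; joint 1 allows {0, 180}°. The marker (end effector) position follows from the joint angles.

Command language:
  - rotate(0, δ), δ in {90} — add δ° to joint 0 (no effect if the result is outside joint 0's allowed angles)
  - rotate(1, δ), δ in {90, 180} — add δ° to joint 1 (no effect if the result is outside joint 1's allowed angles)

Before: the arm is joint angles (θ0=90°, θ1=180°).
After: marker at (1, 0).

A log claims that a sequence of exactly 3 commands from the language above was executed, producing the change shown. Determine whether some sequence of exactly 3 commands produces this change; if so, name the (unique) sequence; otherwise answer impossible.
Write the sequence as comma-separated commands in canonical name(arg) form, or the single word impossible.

begin: joint angles (θ0=90°, θ1=180°)
[1] after rotate(0, 90): joint angles (θ0=180°, θ1=180°)
[2] after rotate(0, 90): joint angles (θ0=270°, θ1=180°)
[3] after rotate(0, 90): joint angles (θ0=0°, θ1=180°)
all 27 alternatives checked — unique.

rotate(0, 90), rotate(0, 90), rotate(0, 90)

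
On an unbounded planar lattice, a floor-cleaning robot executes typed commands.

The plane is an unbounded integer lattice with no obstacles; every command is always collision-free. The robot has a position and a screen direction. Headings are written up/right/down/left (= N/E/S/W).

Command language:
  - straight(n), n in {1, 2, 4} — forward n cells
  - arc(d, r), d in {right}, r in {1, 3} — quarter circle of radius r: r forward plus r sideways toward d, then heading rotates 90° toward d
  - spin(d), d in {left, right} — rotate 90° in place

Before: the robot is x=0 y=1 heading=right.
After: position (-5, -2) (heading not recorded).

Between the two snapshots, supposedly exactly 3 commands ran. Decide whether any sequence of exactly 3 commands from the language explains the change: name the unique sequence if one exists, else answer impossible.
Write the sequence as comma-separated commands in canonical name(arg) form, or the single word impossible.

spin(right), arc(right, 3), straight(2)

key: running straight(2) before spin(right) would end elsewhere — order is forced
start: x=0 y=1 heading=right
step 1 (spin(right)): x=0 y=1 heading=down
step 2 (arc(right, 3)): x=-3 y=-2 heading=left
step 3 (straight(2)): x=-5 y=-2 heading=left
no other 3-command option fits: unique.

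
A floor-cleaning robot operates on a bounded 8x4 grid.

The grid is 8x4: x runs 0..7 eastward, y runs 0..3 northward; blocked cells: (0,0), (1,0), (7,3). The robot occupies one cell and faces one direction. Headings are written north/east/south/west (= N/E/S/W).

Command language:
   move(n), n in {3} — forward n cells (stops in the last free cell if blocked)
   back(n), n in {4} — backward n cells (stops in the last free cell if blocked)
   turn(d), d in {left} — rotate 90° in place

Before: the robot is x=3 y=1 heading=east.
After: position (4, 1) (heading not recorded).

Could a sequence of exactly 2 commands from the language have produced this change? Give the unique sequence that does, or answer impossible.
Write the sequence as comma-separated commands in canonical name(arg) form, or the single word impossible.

checked all 2-command options: none fits.

impossible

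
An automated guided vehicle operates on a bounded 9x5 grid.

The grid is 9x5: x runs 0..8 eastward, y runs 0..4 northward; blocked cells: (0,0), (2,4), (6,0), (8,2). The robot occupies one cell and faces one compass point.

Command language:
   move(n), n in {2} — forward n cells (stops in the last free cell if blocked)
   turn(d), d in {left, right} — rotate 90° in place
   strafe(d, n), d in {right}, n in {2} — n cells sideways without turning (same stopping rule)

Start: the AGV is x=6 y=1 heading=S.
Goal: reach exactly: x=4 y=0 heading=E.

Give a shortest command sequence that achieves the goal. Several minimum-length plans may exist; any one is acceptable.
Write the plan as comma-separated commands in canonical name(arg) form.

start: x=6 y=1 heading=S
[1] after strafe(right, 2): x=4 y=1 heading=S
[2] after move(2): x=4 y=0 heading=S
[3] after turn(left): x=4 y=0 heading=E
nothing shorter than 3 reaches the goal.

strafe(right, 2), move(2), turn(left)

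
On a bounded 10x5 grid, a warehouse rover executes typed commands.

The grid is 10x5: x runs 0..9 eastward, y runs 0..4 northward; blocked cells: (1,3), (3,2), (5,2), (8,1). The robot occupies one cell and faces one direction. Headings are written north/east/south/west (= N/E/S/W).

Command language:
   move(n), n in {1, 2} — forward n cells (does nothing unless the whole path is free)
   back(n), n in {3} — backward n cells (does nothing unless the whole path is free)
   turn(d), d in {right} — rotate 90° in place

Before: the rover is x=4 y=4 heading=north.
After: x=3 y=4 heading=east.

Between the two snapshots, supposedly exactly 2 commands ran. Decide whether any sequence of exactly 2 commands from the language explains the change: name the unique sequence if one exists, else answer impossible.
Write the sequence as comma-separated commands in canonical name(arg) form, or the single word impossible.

impossible

no 2-step route produces this change.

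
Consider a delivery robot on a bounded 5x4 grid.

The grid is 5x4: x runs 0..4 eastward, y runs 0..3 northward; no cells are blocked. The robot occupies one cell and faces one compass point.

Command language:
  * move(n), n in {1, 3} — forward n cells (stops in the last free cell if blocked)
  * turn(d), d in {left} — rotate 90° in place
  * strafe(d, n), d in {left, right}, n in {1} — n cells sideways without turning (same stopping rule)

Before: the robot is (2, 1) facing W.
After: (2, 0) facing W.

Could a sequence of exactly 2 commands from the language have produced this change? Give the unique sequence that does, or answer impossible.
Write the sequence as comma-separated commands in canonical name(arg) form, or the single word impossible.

key: still facing W at the end — nothing in the sequence rotates
begin: (2, 1) facing W
step 1 (strafe(left, 1)): (2, 0) facing W
step 2 (strafe(left, 1)): (2, 0) facing W
all 25 alternatives checked — unique.

strafe(left, 1), strafe(left, 1)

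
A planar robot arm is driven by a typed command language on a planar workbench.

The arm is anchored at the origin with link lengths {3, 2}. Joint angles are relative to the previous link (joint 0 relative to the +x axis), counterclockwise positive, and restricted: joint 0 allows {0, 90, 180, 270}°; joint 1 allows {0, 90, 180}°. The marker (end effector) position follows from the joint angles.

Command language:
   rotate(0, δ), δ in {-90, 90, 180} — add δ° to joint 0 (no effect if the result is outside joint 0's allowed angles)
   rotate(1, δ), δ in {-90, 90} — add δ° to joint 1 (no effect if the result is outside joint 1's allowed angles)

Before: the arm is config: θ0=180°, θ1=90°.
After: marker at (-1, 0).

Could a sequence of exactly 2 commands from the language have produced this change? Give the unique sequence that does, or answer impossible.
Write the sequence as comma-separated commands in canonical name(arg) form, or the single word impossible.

rotate(1, 90), rotate(1, 90)

initial: config: θ0=180°, θ1=90°
[1] after rotate(1, 90): config: θ0=180°, θ1=180°
[2] after rotate(1, 90): config: θ0=180°, θ1=180°
no rival 2-sequence matches.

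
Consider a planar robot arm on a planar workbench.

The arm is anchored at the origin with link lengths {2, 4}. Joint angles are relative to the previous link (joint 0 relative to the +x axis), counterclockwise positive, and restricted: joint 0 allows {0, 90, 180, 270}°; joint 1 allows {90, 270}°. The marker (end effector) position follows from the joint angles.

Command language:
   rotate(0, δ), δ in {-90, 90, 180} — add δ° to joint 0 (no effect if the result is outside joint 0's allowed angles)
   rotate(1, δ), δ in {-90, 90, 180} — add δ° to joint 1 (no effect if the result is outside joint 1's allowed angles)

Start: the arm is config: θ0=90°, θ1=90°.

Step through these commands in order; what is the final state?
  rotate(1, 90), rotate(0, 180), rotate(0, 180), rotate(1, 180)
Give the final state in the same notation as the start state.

start: config: θ0=90°, θ1=90°
step 1 (rotate(1, 90)): config: θ0=90°, θ1=90°
step 2 (rotate(0, 180)): config: θ0=270°, θ1=90°
step 3 (rotate(0, 180)): config: θ0=90°, θ1=90°
step 4 (rotate(1, 180)): config: θ0=90°, θ1=270°

config: θ0=90°, θ1=270°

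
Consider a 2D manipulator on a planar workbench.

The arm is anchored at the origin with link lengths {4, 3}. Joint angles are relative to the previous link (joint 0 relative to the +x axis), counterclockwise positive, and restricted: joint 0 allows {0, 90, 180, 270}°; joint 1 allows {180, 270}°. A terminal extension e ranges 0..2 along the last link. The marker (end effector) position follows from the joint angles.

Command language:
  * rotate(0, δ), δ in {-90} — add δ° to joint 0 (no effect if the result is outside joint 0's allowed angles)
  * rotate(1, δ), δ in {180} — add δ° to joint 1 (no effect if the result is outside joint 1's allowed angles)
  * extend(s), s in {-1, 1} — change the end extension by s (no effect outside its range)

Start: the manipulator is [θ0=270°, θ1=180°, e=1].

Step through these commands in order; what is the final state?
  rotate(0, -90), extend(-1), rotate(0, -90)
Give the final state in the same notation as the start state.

begin: [θ0=270°, θ1=180°, e=1]
[1] after rotate(0, -90): [θ0=180°, θ1=180°, e=1]
[2] after extend(-1): [θ0=180°, θ1=180°, e=0]
[3] after rotate(0, -90): [θ0=90°, θ1=180°, e=0]

[θ0=90°, θ1=180°, e=0]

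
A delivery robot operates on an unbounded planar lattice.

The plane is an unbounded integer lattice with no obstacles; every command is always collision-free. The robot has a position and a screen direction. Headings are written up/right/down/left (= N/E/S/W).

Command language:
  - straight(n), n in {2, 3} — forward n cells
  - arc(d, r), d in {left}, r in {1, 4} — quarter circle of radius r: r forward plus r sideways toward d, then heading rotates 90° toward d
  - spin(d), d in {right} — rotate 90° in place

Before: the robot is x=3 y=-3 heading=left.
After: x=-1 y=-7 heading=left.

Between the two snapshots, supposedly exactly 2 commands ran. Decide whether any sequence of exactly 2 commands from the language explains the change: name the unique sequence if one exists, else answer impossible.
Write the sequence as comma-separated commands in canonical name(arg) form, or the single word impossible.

arc(left, 4), spin(right)

key: still facing W at the end — net rotation zero over 2 steps
begin: x=3 y=-3 heading=left
t=1 arc(left, 4) ⇒ x=-1 y=-7 heading=down
t=2 spin(right) ⇒ x=-1 y=-7 heading=left
uniquely the one of 25 2-step routes that fits.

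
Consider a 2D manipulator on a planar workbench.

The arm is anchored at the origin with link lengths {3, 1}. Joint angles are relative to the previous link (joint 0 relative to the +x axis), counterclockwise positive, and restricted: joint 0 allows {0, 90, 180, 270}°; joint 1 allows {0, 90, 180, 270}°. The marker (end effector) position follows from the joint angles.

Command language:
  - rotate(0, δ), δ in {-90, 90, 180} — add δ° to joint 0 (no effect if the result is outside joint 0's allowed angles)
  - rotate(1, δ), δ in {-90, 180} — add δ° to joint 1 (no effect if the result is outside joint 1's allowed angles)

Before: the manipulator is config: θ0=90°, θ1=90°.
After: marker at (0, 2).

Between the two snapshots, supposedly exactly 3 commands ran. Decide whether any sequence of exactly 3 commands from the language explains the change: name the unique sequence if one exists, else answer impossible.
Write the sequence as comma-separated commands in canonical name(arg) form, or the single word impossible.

rotate(1, -90), rotate(1, -90), rotate(1, -90)

start: config: θ0=90°, θ1=90°
step 1 (rotate(1, -90)): config: θ0=90°, θ1=0°
step 2 (rotate(1, -90)): config: θ0=90°, θ1=270°
step 3 (rotate(1, -90)): config: θ0=90°, θ1=180°
uniquely the one of 125 3-step routes that fits.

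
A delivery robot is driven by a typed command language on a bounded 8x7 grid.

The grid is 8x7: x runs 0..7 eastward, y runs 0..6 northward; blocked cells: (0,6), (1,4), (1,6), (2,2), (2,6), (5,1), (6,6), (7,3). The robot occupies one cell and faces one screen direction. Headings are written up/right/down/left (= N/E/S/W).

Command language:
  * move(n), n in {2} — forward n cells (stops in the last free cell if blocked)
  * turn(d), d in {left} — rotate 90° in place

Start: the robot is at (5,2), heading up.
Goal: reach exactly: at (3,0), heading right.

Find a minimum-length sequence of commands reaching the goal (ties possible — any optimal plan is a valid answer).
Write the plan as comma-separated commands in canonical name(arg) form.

t0: at (5,2), heading up
t=1 turn(left) ⇒ at (5,2), heading left
t=2 move(2) ⇒ at (3,2), heading left
t=3 turn(left) ⇒ at (3,2), heading down
t=4 move(2) ⇒ at (3,0), heading down
t=5 turn(left) ⇒ at (3,0), heading right
no 4-step plan works, so 5 is optimal.

turn(left), move(2), turn(left), move(2), turn(left)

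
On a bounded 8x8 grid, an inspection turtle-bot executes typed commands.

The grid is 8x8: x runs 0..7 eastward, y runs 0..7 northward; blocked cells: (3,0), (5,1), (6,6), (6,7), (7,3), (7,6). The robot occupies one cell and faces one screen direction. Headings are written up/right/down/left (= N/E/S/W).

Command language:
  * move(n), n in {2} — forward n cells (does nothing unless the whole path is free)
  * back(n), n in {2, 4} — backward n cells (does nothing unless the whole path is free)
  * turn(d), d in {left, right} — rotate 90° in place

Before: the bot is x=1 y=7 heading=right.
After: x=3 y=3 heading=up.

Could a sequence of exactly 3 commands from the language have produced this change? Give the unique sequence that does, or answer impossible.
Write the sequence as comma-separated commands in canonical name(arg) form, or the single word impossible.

key: position moved to (3,3) AND the heading swung to N — translation plus rotation needed
t0: x=1 y=7 heading=right
[1] after move(2): x=3 y=7 heading=right
[2] after turn(left): x=3 y=7 heading=up
[3] after back(4): x=3 y=3 heading=up
no other 3-command option fits: unique.

move(2), turn(left), back(4)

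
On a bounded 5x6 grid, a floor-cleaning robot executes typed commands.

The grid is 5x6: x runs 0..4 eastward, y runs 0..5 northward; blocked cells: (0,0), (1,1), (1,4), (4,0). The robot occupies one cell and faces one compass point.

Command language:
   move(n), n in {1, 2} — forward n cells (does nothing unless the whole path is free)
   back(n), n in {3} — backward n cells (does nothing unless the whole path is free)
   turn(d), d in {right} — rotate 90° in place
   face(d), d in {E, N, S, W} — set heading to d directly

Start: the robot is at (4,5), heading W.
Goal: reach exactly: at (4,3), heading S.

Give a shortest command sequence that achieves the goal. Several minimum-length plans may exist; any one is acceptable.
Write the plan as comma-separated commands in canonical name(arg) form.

face(S), move(2)

t0: at (4,5), heading W
t=1 face(S) ⇒ at (4,5), heading S
t=2 move(2) ⇒ at (4,3), heading S
nothing shorter than 2 reaches the goal.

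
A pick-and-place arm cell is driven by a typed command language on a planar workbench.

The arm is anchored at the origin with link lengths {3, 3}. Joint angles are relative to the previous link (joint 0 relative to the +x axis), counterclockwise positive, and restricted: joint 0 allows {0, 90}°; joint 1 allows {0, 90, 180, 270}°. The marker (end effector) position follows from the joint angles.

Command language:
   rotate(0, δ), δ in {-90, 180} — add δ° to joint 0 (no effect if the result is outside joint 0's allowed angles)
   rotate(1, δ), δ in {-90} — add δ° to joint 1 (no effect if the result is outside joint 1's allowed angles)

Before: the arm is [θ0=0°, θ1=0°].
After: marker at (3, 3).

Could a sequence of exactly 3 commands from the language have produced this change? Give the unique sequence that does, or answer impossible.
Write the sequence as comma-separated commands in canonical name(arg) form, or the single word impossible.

rotate(1, -90), rotate(1, -90), rotate(1, -90)

from: [θ0=0°, θ1=0°]
t=1 rotate(1, -90) ⇒ [θ0=0°, θ1=270°]
t=2 rotate(1, -90) ⇒ [θ0=0°, θ1=180°]
t=3 rotate(1, -90) ⇒ [θ0=0°, θ1=90°]
no rival 3-sequence matches.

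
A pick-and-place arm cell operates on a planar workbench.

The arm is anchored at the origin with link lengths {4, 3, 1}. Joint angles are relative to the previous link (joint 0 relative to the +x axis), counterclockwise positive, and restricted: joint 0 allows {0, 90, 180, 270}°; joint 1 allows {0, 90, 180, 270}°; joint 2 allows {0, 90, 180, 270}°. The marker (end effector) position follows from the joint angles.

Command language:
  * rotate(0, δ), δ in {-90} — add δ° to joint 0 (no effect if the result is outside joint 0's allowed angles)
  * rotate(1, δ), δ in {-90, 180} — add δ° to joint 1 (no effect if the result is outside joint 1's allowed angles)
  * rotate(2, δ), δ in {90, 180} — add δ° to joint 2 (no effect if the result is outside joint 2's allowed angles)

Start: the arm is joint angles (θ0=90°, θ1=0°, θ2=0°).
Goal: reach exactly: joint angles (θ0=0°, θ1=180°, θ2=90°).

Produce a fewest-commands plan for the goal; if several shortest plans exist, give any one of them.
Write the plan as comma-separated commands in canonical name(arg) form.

rotate(0, -90), rotate(1, 180), rotate(2, 90)

initial: joint angles (θ0=90°, θ1=0°, θ2=0°)
1. rotate(0, -90) → joint angles (θ0=0°, θ1=0°, θ2=0°)
2. rotate(1, 180) → joint angles (θ0=0°, θ1=180°, θ2=0°)
3. rotate(2, 90) → joint angles (θ0=0°, θ1=180°, θ2=90°)
shorter routes all fall short; 3 is best.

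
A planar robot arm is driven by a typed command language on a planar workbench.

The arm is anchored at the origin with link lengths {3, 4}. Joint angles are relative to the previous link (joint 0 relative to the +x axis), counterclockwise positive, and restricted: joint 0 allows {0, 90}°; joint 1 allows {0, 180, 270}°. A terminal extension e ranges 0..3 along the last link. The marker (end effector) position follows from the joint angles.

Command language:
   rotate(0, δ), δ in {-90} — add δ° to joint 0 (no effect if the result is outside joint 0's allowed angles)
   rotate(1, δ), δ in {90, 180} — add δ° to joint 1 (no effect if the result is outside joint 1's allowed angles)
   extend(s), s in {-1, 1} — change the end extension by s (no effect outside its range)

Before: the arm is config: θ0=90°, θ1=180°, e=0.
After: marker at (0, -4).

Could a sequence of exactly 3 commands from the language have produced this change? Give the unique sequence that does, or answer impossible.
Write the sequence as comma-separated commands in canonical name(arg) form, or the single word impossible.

initial: config: θ0=90°, θ1=180°, e=0
t=1 extend(1) ⇒ config: θ0=90°, θ1=180°, e=1
t=2 extend(1) ⇒ config: θ0=90°, θ1=180°, e=2
t=3 extend(1) ⇒ config: θ0=90°, θ1=180°, e=3
all 125 alternatives checked — unique.

extend(1), extend(1), extend(1)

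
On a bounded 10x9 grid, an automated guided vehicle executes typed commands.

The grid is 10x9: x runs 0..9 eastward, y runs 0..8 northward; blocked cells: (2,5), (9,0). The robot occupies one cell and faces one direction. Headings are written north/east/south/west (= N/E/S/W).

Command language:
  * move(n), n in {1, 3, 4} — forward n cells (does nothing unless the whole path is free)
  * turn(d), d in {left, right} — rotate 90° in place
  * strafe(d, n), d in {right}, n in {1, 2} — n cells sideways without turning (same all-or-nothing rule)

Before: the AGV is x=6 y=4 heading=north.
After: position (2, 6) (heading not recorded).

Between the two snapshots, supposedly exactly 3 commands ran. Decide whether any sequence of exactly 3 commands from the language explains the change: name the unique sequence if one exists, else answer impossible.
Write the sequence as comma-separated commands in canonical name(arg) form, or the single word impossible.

key: running move(4) before turn(left) would end elsewhere — order is forced
begin: x=6 y=4 heading=north
step 1 (turn(left)): x=6 y=4 heading=west
step 2 (strafe(right, 2)): x=6 y=6 heading=west
step 3 (move(4)): x=2 y=6 heading=west
no rival 3-sequence matches.

turn(left), strafe(right, 2), move(4)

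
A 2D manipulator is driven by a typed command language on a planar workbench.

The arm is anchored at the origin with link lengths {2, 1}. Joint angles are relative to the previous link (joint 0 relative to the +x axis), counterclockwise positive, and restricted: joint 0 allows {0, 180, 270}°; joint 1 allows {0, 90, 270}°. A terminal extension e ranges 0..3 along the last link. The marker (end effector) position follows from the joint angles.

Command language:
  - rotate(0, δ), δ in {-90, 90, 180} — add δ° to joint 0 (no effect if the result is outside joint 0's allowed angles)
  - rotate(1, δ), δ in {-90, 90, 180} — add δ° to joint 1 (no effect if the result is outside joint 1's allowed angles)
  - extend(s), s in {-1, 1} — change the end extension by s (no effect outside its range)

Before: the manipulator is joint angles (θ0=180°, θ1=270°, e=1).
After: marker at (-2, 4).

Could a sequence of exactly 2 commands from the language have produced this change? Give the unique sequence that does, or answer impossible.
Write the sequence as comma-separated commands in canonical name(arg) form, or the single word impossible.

from: joint angles (θ0=180°, θ1=270°, e=1)
[1] after extend(1): joint angles (θ0=180°, θ1=270°, e=2)
[2] after extend(1): joint angles (θ0=180°, θ1=270°, e=3)
all 64 alternatives checked — unique.

extend(1), extend(1)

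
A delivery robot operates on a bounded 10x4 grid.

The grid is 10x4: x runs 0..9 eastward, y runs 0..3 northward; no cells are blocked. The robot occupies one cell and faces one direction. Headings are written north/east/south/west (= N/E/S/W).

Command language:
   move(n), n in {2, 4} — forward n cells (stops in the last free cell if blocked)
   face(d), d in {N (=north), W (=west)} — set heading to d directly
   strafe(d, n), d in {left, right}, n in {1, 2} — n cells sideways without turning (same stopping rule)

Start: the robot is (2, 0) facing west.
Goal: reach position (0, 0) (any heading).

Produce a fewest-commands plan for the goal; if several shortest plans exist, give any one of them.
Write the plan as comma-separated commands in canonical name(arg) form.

move(4)

t0: (2, 0) facing west
[1] after move(4): (0, 0) facing west
no 0-step plan works, so 1 is optimal.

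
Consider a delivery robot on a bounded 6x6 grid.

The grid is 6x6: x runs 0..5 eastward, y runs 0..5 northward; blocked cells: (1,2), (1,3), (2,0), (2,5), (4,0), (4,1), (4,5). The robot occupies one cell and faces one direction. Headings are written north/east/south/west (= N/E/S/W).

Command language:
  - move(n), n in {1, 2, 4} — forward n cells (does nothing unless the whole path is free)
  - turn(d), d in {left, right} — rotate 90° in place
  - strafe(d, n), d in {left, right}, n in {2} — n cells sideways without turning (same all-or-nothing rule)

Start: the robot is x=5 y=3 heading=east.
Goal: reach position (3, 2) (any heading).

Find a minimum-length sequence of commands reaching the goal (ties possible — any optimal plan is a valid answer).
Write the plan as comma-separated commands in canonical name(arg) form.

initial: x=5 y=3 heading=east
[1] after turn(right): x=5 y=3 heading=south
[2] after strafe(right, 2): x=3 y=3 heading=south
[3] after move(1): x=3 y=2 heading=south
minimal: 3 command(s), checked below 3.

turn(right), strafe(right, 2), move(1)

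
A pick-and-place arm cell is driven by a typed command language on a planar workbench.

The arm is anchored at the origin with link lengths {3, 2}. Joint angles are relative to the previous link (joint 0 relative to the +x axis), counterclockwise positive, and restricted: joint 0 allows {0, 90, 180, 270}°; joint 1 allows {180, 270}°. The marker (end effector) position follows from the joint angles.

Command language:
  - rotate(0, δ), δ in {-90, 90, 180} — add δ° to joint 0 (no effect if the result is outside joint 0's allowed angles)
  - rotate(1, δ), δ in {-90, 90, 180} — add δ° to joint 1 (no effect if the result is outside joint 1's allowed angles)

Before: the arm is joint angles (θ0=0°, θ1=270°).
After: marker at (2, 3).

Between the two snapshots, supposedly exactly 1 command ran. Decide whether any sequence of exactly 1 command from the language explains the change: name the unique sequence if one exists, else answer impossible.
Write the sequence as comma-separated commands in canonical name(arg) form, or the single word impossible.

rotate(0, 90)

begin: joint angles (θ0=0°, θ1=270°)
t=1 rotate(0, 90) ⇒ joint angles (θ0=90°, θ1=270°)
all 6 alternatives checked — unique.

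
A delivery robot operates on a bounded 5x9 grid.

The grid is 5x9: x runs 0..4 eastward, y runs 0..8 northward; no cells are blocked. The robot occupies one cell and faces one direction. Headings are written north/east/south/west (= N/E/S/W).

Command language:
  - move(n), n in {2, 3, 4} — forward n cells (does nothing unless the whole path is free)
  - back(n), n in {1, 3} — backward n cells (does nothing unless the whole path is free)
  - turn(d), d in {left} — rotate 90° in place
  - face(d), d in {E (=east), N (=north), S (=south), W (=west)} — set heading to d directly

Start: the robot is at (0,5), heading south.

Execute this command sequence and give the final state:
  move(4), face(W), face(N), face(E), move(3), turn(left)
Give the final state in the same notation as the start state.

begin: at (0,5), heading south
t=1 move(4) ⇒ at (0,1), heading south
t=2 face(W) ⇒ at (0,1), heading west
t=3 face(N) ⇒ at (0,1), heading north
t=4 face(E) ⇒ at (0,1), heading east
t=5 move(3) ⇒ at (3,1), heading east
t=6 turn(left) ⇒ at (3,1), heading north

at (3,1), heading north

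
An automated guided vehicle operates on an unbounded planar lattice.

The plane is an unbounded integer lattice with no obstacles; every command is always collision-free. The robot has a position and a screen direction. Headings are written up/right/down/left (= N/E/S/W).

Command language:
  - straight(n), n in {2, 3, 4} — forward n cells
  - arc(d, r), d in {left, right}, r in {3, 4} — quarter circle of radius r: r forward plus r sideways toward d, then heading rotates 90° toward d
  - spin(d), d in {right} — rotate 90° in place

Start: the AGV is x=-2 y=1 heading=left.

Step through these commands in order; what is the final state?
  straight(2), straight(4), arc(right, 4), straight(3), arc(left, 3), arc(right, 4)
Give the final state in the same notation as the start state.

from: x=-2 y=1 heading=left
1. straight(2) → x=-4 y=1 heading=left
2. straight(4) → x=-8 y=1 heading=left
3. arc(right, 4) → x=-12 y=5 heading=up
4. straight(3) → x=-12 y=8 heading=up
5. arc(left, 3) → x=-15 y=11 heading=left
6. arc(right, 4) → x=-19 y=15 heading=up

x=-19 y=15 heading=up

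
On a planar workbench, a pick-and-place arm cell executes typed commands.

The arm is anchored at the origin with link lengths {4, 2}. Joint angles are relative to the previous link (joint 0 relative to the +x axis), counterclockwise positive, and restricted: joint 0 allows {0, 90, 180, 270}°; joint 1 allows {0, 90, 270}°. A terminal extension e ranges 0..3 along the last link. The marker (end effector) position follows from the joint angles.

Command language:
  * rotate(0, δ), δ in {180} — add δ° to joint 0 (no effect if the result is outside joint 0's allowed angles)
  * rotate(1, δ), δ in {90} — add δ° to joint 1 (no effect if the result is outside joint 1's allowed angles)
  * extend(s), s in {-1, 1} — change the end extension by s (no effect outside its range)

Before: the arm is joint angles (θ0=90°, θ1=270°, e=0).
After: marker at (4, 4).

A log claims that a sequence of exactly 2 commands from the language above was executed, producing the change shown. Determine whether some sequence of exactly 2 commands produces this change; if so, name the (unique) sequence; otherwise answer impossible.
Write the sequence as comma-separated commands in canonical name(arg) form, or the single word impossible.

extend(1), extend(1)

begin: joint angles (θ0=90°, θ1=270°, e=0)
t=1 extend(1) ⇒ joint angles (θ0=90°, θ1=270°, e=1)
t=2 extend(1) ⇒ joint angles (θ0=90°, θ1=270°, e=2)
no rival 2-sequence matches.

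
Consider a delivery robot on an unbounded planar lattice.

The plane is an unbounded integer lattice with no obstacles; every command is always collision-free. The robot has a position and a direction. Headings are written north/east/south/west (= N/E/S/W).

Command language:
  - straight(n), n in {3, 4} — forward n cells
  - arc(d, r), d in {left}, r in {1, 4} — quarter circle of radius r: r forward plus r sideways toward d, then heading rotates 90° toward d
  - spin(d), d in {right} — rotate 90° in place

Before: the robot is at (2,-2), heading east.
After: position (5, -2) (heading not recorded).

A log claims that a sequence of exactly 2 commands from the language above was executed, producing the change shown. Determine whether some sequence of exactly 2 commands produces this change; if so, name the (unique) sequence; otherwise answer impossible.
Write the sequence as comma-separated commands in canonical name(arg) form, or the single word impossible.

key: order matters: swapping straight(3) and spin(right) lands elsewhere
initial: at (2,-2), heading east
t=1 straight(3) ⇒ at (5,-2), heading east
t=2 spin(right) ⇒ at (5,-2), heading south
all 25 alternatives checked — unique.

straight(3), spin(right)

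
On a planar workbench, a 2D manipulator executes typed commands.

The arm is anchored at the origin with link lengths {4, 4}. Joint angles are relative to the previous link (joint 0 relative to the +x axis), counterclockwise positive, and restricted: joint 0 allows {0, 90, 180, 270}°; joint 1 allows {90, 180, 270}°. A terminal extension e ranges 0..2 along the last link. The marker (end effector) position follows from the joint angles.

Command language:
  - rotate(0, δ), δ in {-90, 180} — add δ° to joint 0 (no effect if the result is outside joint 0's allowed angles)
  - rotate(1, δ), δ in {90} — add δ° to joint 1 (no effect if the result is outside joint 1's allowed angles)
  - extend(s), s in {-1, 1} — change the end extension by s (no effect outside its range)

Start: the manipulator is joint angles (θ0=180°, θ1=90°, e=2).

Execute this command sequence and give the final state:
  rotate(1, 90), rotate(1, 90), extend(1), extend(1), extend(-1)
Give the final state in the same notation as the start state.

joint angles (θ0=180°, θ1=270°, e=1)

begin: joint angles (θ0=180°, θ1=90°, e=2)
t=1 rotate(1, 90) ⇒ joint angles (θ0=180°, θ1=180°, e=2)
t=2 rotate(1, 90) ⇒ joint angles (θ0=180°, θ1=270°, e=2)
t=3 extend(1) ⇒ joint angles (θ0=180°, θ1=270°, e=2)
t=4 extend(1) ⇒ joint angles (θ0=180°, θ1=270°, e=2)
t=5 extend(-1) ⇒ joint angles (θ0=180°, θ1=270°, e=1)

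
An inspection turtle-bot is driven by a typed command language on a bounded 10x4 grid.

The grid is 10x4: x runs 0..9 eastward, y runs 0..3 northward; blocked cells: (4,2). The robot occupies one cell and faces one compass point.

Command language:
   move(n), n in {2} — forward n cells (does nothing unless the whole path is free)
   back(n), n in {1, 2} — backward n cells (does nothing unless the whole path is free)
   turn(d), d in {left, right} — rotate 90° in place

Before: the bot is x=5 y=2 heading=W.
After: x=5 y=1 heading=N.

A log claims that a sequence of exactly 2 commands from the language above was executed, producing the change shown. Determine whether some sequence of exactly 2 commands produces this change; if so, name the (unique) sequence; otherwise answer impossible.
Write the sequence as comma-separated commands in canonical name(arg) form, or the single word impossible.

key: position moved to (5,1) AND the heading swung to N — translation plus rotation needed
initial: x=5 y=2 heading=W
[1] after turn(right): x=5 y=2 heading=N
[2] after back(1): x=5 y=1 heading=N
no other 2-command option fits: unique.

turn(right), back(1)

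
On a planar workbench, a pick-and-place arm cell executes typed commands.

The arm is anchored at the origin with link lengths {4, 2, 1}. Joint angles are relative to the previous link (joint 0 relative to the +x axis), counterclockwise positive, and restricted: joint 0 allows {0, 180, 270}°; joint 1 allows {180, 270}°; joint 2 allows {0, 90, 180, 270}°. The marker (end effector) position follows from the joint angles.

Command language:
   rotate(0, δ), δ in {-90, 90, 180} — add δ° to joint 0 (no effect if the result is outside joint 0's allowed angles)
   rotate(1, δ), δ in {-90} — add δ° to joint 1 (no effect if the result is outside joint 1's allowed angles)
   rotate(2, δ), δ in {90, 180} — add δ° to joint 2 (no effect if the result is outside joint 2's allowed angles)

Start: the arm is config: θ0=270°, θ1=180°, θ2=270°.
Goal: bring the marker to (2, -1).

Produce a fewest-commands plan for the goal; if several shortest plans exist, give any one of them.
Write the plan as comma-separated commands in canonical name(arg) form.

t0: config: θ0=270°, θ1=180°, θ2=270°
t=1 rotate(0, 90) ⇒ config: θ0=0°, θ1=180°, θ2=270°
t=2 rotate(2, 180) ⇒ config: θ0=0°, θ1=180°, θ2=90°
minimal: 2 command(s), checked below 2.

rotate(0, 90), rotate(2, 180)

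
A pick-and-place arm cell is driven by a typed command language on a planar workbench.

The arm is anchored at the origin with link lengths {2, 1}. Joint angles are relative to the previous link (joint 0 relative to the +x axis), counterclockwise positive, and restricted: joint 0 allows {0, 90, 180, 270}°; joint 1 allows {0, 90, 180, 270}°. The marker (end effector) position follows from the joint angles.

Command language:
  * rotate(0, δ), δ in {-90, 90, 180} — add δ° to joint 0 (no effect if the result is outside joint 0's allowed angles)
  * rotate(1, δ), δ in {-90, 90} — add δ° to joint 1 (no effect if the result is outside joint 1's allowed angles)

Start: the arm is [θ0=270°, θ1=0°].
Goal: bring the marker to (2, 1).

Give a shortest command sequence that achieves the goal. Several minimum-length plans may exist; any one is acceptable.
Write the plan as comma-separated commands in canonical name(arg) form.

from: [θ0=270°, θ1=0°]
1. rotate(1, 90) → [θ0=270°, θ1=90°]
2. rotate(0, 90) → [θ0=0°, θ1=90°]
shorter routes all fall short; 2 is best.

rotate(1, 90), rotate(0, 90)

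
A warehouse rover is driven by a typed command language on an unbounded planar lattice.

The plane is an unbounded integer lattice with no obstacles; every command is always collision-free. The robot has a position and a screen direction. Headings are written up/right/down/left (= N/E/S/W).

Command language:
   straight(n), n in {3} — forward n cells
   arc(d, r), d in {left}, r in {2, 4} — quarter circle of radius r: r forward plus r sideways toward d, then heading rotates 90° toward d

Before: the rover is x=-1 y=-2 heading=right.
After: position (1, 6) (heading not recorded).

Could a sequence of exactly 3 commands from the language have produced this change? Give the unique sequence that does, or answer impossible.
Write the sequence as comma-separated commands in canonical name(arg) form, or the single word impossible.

arc(left, 2), straight(3), straight(3)

key: running straight(3) before arc(left, 2) would end elsewhere — order is forced
t0: x=-1 y=-2 heading=right
[1] after arc(left, 2): x=1 y=0 heading=up
[2] after straight(3): x=1 y=3 heading=up
[3] after straight(3): x=1 y=6 heading=up
no rival 3-sequence matches.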